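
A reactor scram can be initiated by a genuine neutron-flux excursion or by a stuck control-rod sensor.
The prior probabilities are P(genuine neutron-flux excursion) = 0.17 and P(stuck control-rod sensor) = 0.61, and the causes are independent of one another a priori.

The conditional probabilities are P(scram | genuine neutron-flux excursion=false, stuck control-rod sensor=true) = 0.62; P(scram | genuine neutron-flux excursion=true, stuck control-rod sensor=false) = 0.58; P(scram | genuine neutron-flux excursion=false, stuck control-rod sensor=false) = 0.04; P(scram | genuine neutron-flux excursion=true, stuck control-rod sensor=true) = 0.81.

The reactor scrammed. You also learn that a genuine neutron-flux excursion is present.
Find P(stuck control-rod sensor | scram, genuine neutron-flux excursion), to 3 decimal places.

P(scram | genuine neutron-flux excursion) = 0.58×0.39 + 0.81×0.61 = 0.226200 + 0.494100 = 0.720300
Of this, 0.494100 comes from 0.81×0.61 (the stuck control-rod sensor=true cases).
P(stuck control-rod sensor | scram, genuine neutron-flux excursion) = 0.494100 / 0.720300 ≈ 0.686

P(stuck control-rod sensor | scram, genuine neutron-flux excursion) ≈ 0.686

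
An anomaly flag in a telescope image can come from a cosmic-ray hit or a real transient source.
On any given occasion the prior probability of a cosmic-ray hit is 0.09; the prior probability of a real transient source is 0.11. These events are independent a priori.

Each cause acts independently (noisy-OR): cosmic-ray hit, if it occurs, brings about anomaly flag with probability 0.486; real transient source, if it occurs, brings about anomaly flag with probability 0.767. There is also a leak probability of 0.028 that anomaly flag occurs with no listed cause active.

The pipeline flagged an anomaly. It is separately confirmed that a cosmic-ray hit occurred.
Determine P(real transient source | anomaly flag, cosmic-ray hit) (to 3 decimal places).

P(real transient source | anomaly flag, cosmic-ray hit) ≈ 0.179

Under noisy-OR, P(anomaly flag | causes) = 1 − (1−0.028)·∏(1−qᵢ) over the active causes.
For the numerator, keep only real transient source=true terms: 0.883591·0.11 = 0.097195
The normalizing constant is 0.500392·0.89 + 0.883591·0.11 = 0.542544
Posterior = 0.097195 / 0.542544 ≈ 0.179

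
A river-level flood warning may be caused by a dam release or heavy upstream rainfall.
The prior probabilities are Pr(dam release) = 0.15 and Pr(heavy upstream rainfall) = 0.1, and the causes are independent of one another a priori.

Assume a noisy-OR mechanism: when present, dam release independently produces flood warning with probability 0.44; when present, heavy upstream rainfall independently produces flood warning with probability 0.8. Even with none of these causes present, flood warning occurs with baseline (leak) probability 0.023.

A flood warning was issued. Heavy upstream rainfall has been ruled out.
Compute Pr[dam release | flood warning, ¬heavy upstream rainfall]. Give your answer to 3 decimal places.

Under noisy-OR, P(flood warning | causes) = 1 − (1−0.023)·∏(1−qᵢ) over the active causes.
P(flood warning | ¬heavy upstream rainfall) = 0.023×0.85 + 0.45288×0.15 = 0.019550 + 0.067932 = 0.087482
Restricting to configurations with dam release present: 0.45288×0.15 = 0.067932.
So P(dam release | flood warning, ¬heavy upstream rainfall) = 0.067932/0.087482 ≈ 0.777.

Pr[dam release | flood warning, ¬heavy upstream rainfall] ≈ 0.777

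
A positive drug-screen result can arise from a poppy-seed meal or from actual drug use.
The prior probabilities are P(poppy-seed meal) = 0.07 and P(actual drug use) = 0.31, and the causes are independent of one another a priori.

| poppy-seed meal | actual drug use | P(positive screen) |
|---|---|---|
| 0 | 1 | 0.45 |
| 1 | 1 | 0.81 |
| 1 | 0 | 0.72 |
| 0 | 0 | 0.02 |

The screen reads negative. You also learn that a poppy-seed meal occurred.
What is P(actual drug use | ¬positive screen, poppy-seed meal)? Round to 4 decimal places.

P(actual drug use | ¬positive screen, poppy-seed meal) ≈ 0.2336

By total probability over both values of actual drug use:
  P(¬positive screen | poppy-seed meal) = 0.28·0.69 + 0.19·0.31
        = 0.193200 + 0.058900 = 0.252100
The terms with actual drug use present sum to 0.058900, so
  P(actual drug use | ¬positive screen, poppy-seed meal) = 0.058900 / 0.252100 ≈ 0.2336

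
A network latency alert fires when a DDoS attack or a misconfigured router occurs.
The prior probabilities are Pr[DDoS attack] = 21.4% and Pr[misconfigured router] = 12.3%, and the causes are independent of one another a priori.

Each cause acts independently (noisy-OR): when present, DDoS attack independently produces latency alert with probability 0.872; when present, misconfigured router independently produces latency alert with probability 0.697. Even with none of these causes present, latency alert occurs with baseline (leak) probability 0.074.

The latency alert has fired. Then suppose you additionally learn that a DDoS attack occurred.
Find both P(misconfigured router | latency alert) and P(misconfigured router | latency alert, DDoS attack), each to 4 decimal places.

Under noisy-OR, P(latency alert | causes) = 1 − (1−0.074)·∏(1−qᵢ) over the active causes.
Enumerate the 4 (DDoS attack, misconfigured router) configurations and weight by the priors:
  P(latency alert) = 0.074*0.786*0.877 + 0.719422*0.786*0.123 + 0.881472*0.214*0.877 + 0.964086*0.214*0.123
        = 0.051010 + 0.069552 + 0.165433 + 0.025377 = 0.311372
Configurations with misconfigured router contribute 0.094929, so
  P(misconfigured router | latency alert) = 0.094929 / 0.311372 ≈ 0.3049

With the extra evidence:
Enumerate both values of misconfigured router and weight by the priors:
  P(latency alert | DDoS attack) = 0.881472·0.877 + 0.964086·0.123
        = 0.773051 + 0.118583 = 0.891634
The terms with misconfigured router present sum to 0.118583, so
  P(misconfigured router | latency alert, DDoS attack) = 0.118583 / 0.891634 ≈ 0.1330

P(misconfigured router | latency alert) ≈ 0.3049; P(misconfigured router | latency alert, DDoS attack) ≈ 0.1330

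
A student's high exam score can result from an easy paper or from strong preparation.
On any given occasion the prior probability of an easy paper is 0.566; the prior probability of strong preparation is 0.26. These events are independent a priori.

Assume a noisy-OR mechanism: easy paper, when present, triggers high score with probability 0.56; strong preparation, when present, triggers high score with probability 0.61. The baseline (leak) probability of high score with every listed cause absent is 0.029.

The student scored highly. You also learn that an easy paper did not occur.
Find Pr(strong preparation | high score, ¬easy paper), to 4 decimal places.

Pr(strong preparation | high score, ¬easy paper) ≈ 0.8827

Under noisy-OR, P(high score | causes) = 1 − (1−0.029)·∏(1−qᵢ) over the active causes.
P(high score | ¬easy paper) = 0.029*0.74 + 0.62131*0.26 = 0.021460 + 0.161541 = 0.183001
The strong preparation-present share is 0.62131*0.26 = 0.161541.
Hence the posterior is 0.161541/0.183001 ≈ 0.8827.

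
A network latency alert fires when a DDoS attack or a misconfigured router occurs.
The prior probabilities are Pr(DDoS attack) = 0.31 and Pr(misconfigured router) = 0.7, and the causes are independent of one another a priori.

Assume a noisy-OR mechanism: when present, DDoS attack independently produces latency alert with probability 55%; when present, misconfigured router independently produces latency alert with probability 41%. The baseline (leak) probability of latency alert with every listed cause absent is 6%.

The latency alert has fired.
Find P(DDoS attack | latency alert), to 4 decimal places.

Under noisy-OR, P(latency alert | causes) = 1 − (1−0.06)·∏(1−qᵢ) over the active causes.
Numerator (weight on configurations with DDoS attack): 0.053661 + 0.162843 = 0.216504
Normalizer over all consistent configurations: 0.06·0.69·0.3 + 0.4454·0.69·0.7 + 0.577·0.31·0.3 + 0.75043·0.31·0.7 = 0.444052
P(DDoS attack | latency alert) = 0.216504/0.444052 ≈ 0.4876

P(DDoS attack | latency alert) ≈ 0.4876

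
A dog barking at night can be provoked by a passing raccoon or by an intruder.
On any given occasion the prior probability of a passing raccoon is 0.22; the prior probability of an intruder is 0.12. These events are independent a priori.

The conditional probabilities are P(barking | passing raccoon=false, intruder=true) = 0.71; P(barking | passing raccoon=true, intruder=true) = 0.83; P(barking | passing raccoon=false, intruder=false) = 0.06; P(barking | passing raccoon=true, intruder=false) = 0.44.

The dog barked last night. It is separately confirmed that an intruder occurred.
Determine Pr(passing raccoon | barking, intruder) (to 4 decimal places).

P(barking | intruder) = 0.71·0.78 + 0.83·0.22 = 0.553800 + 0.182600 = 0.736400
Restricting to configurations with passing raccoon present: 0.83·0.22 = 0.182600.
Hence the posterior is 0.182600/0.736400 ≈ 0.2480.

Pr(passing raccoon | barking, intruder) ≈ 0.2480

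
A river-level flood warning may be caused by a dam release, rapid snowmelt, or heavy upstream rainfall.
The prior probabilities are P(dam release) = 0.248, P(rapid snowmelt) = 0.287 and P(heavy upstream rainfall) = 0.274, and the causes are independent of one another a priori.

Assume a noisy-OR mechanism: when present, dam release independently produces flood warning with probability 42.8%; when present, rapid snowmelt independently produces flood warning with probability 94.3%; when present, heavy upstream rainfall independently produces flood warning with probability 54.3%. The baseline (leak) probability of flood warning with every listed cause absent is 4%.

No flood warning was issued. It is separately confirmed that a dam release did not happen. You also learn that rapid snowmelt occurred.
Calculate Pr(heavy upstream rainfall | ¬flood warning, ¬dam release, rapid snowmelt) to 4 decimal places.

Under noisy-OR, P(flood warning | causes) = 1 − (1−0.04)·∏(1−qᵢ) over the active causes.
P(¬flood warning | ¬dam release, rapid snowmelt) = 0.05472×0.726 + 0.025007×0.274 = 0.039727 + 0.006852 = 0.046579
Of this, 0.006852 comes from 0.025007×0.274 (the heavy upstream rainfall=true cases).
So P(heavy upstream rainfall | ¬flood warning, ¬dam release, rapid snowmelt) = 0.006852/0.046579 ≈ 0.1471.

Pr(heavy upstream rainfall | ¬flood warning, ¬dam release, rapid snowmelt) ≈ 0.1471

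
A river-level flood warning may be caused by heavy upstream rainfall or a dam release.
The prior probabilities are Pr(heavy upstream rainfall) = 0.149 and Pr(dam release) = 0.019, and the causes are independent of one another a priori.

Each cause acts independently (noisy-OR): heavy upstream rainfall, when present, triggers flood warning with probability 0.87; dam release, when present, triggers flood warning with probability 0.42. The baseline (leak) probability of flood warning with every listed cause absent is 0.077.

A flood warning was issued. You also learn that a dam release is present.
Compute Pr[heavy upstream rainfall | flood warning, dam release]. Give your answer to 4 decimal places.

Pr[heavy upstream rainfall | flood warning, dam release] ≈ 0.2596

Under noisy-OR, P(flood warning | causes) = 1 − (1−0.077)·∏(1−qᵢ) over the active causes.
Weight on heavy upstream rainfall=true, given the evidence: 0.930406·0.149 = 0.138630
Denominator P(flood warning | dam release): 0.46466·0.851 + 0.930406·0.149 = 0.534056
Posterior = 0.138630 / 0.534056 ≈ 0.2596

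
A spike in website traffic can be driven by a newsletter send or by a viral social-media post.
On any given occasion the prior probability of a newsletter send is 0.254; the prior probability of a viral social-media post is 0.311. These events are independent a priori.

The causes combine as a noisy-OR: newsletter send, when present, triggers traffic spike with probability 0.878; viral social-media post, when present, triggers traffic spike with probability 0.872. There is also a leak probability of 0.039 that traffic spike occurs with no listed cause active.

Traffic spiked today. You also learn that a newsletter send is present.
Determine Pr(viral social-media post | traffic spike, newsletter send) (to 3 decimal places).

Under noisy-OR, P(traffic spike | causes) = 1 − (1−0.039)·∏(1−qᵢ) over the active causes.
Enumerate both values of viral social-media post and weight by the priors:
  P(traffic spike | newsletter send) = 0.882758·0.689 + 0.984993·0.311
        = 0.608220 + 0.306333 = 0.914553
Configurations with viral social-media post contribute 0.306333, so
  P(viral social-media post | traffic spike, newsletter send) = 0.306333 / 0.914553 ≈ 0.335

Pr(viral social-media post | traffic spike, newsletter send) ≈ 0.335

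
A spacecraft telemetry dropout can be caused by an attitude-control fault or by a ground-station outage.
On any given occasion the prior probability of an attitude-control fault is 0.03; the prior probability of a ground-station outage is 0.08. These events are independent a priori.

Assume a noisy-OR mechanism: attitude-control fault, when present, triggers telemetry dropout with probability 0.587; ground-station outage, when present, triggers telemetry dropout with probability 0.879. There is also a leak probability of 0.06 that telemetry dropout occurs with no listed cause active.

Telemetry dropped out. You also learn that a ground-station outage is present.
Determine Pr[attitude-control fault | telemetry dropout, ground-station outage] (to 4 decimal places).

Under noisy-OR, P(telemetry dropout | causes) = 1 − (1−0.06)·∏(1−qᵢ) over the active causes.
Numerator (weight on configurations with attitude-control fault): 0.953025×0.03 = 0.028591
Normalizer over all consistent configurations: 0.88626×0.97 + 0.953025×0.03 = 0.888263
Posterior = 0.028591 / 0.888263 ≈ 0.0322

Pr[attitude-control fault | telemetry dropout, ground-station outage] ≈ 0.0322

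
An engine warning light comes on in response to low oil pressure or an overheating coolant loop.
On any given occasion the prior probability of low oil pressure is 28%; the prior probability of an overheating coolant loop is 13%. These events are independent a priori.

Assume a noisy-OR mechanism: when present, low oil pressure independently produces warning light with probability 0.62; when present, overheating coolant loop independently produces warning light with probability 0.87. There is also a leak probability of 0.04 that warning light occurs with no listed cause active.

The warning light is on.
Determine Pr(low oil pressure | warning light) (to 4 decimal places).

Under noisy-OR, P(warning light | causes) = 1 − (1−0.04)·∏(1−qᵢ) over the active causes.
Sum P(warning light|·) weighted by the priors over the 4 (low oil pressure, overheating coolant loop) configurations:
  P(warning light) = 0.04*0.72*0.87 + 0.8752*0.72*0.13 + 0.6352*0.28*0.87 + 0.952576*0.28*0.13
        = 0.025056 + 0.081919 + 0.154735 + 0.034674 = 0.296384
Keeping only the low oil pressure-present terms gives 0.189409, so
  P(low oil pressure | warning light) = 0.189409 / 0.296384 ≈ 0.6391

Pr(low oil pressure | warning light) ≈ 0.6391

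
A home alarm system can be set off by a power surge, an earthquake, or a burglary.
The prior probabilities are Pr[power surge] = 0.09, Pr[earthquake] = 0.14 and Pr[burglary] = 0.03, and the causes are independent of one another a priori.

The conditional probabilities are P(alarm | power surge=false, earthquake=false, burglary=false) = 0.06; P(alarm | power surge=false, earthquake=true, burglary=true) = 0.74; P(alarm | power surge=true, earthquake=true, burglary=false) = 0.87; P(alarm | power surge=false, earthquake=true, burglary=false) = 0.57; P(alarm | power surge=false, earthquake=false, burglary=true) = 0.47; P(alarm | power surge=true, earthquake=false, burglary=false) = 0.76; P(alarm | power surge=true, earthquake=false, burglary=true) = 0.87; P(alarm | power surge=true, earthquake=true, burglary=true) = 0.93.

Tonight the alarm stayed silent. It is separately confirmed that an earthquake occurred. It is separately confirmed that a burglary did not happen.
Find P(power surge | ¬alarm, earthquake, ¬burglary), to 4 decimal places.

By total probability over both values of power surge:
  P(¬alarm | earthquake, ¬burglary) = 0.43*0.91 + 0.13*0.09
        = 0.391300 + 0.011700 = 0.403000
The terms with power surge present sum to 0.011700, so
  P(power surge | ¬alarm, earthquake, ¬burglary) = 0.011700 / 0.403000 ≈ 0.0290

P(power surge | ¬alarm, earthquake, ¬burglary) ≈ 0.0290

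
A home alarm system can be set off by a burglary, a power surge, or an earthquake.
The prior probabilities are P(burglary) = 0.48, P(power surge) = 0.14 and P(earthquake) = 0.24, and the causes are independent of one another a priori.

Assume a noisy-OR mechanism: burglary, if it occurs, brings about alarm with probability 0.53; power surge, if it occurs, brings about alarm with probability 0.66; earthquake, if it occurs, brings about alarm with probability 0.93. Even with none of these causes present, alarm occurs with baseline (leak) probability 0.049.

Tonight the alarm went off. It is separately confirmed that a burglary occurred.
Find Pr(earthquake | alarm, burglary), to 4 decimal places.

Pr(earthquake | alarm, burglary) ≈ 0.3405

Under noisy-OR, P(alarm | causes) = 1 − (1−0.049)·∏(1−qᵢ) over the active causes.
Numerator (weight on configurations with earthquake): 0.199942 + 0.033243 = 0.233185
Normalizer over all consistent configurations: 0.55303×0.86×0.76 + 0.968712×0.86×0.24 + 0.84803×0.14×0.76 + 0.989362×0.14×0.24 = 0.684875
P(earthquake | alarm, burglary) = 0.233185/0.684875 ≈ 0.3405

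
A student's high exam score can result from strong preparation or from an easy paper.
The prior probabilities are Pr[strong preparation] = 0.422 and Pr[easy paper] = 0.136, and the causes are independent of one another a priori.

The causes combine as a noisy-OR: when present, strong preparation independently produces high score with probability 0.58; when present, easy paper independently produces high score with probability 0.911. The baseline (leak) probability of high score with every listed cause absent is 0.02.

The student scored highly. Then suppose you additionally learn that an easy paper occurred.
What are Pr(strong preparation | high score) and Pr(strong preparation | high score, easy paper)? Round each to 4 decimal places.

Pr(strong preparation | high score) ≈ 0.7675; Pr(strong preparation | high score, easy paper) ≈ 0.4352

Under noisy-OR, P(high score | causes) = 1 − (1−0.02)·∏(1−qᵢ) over the active causes.
By total probability over the 4 (strong preparation, easy paper) configurations:
  P(high score) = 0.02×0.578×0.864 + 0.91278×0.578×0.136 + 0.5884×0.422×0.864 + 0.963368×0.422×0.136
        = 0.009988 + 0.071752 + 0.214535 + 0.055290 = 0.351565
The terms with strong preparation present sum to 0.269825, so
  P(strong preparation | high score) = 0.269825 / 0.351565 ≈ 0.7675

Now condition on the additional information:
P(high score | easy paper) = 0.91278*0.578 + 0.963368*0.422 = 0.527587 + 0.406541 = 0.934128
The strong preparation-present share is 0.963368*0.422 = 0.406541.
So P(strong preparation | high score, easy paper) = 0.406541/0.934128 ≈ 0.4352.
Conditioning on easy paper lowers the posterior on strong preparation: the classic explaining-away effect in a common-effect structure.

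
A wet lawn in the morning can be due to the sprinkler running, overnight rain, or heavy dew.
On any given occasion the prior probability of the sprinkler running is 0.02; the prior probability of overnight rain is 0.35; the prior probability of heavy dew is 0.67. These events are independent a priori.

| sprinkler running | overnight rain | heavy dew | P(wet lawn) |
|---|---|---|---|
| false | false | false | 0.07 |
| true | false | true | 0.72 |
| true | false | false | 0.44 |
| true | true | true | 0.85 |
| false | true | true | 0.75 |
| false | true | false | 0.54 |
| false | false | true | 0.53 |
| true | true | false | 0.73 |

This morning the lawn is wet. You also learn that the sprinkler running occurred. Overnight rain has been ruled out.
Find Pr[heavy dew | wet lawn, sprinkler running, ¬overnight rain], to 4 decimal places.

P(wet lawn | sprinkler running, ¬overnight rain) = 0.44*0.33 + 0.72*0.67 = 0.145200 + 0.482400 = 0.627600
Restricting to configurations with heavy dew present: 0.72*0.67 = 0.482400.
So P(heavy dew | wet lawn, sprinkler running, ¬overnight rain) = 0.482400/0.627600 ≈ 0.7686.

Pr[heavy dew | wet lawn, sprinkler running, ¬overnight rain] ≈ 0.7686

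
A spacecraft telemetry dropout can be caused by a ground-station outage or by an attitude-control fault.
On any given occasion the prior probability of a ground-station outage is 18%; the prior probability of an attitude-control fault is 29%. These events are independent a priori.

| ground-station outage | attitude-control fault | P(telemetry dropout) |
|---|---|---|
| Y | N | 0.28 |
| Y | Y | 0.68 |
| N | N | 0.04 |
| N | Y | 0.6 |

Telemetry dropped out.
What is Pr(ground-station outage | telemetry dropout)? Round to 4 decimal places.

Pr(ground-station outage | telemetry dropout) ≈ 0.3004

Enumerate the 4 (ground-station outage, attitude-control fault) configurations and weight by the priors:
  P(telemetry dropout) = 0.04×0.82×0.71 + 0.6×0.82×0.29 + 0.28×0.18×0.71 + 0.68×0.18×0.29
        = 0.023288 + 0.142680 + 0.035784 + 0.035496 = 0.237248
Configurations with ground-station outage contribute 0.071280, so
  P(ground-station outage | telemetry dropout) = 0.071280 / 0.237248 ≈ 0.3004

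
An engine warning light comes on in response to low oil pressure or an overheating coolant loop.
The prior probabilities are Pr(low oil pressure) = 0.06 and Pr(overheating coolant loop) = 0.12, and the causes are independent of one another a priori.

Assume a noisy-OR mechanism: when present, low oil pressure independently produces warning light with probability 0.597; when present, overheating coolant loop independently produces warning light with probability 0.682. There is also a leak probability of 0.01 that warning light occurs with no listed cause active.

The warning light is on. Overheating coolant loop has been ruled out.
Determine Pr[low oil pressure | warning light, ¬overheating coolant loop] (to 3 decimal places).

Under noisy-OR, P(warning light | causes) = 1 − (1−0.01)·∏(1−qᵢ) over the active causes.
P(warning light | ¬overheating coolant loop) = 0.01·0.94 + 0.60103·0.06 = 0.009400 + 0.036062 = 0.045462
The low oil pressure-present share is 0.60103·0.06 = 0.036062.
Hence the posterior is 0.036062/0.045462 ≈ 0.793.

Pr[low oil pressure | warning light, ¬overheating coolant loop] ≈ 0.793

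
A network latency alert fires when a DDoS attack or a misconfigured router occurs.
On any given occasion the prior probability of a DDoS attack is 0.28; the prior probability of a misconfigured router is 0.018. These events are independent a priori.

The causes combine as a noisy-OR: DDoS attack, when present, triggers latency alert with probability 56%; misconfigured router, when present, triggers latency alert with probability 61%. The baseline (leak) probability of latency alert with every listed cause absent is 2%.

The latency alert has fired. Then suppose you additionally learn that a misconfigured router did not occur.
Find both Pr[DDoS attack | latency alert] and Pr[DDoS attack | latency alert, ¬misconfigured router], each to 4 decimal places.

Under noisy-OR, P(latency alert | causes) = 1 − (1−0.02)·∏(1−qᵢ) over the active causes.
By total probability over the 4 (DDoS attack, misconfigured router) configurations:
  P(latency alert) = 0.02*0.72*0.982 + 0.6178*0.72*0.018 + 0.5688*0.28*0.982 + 0.831832*0.28*0.018
        = 0.014141 + 0.008007 + 0.156397 + 0.004192 = 0.182737
The terms with DDoS attack present sum to 0.160589, so
  P(DDoS attack | latency alert) = 0.160589 / 0.182737 ≈ 0.8788

Now also conditioning on misconfigured router≠true:
Numerator (weight on configurations with DDoS attack): 0.5688*0.28 = 0.159264
Denominator P(latency alert | ¬misconfigured router): 0.02*0.72 + 0.5688*0.28 = 0.173664
P(DDoS attack | latency alert, ¬misconfigured router) = 0.159264/0.173664 ≈ 0.9171
With misconfigured router excluded, DDoS attack must carry more of the explanatory weight for the latency alert.

Pr[DDoS attack | latency alert] ≈ 0.8788; Pr[DDoS attack | latency alert, ¬misconfigured router] ≈ 0.9171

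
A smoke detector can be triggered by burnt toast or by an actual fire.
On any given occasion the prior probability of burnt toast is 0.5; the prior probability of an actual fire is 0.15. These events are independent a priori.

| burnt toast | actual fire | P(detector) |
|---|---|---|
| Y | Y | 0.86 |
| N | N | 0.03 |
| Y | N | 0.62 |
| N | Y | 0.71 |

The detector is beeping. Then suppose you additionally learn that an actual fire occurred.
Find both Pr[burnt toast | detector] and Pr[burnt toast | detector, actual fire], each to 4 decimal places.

Pr[burnt toast | detector] ≈ 0.8325; Pr[burnt toast | detector, actual fire] ≈ 0.5478

Sum P(detector|·) weighted by the priors over the 4 (burnt toast, actual fire) configurations:
  P(detector) = 0.03×0.5×0.85 + 0.71×0.5×0.15 + 0.62×0.5×0.85 + 0.86×0.5×0.15
        = 0.012750 + 0.053250 + 0.263500 + 0.064500 = 0.394000
Keeping only the burnt toast-present terms gives 0.328000, so
  P(burnt toast | detector) = 0.328000 / 0.394000 ≈ 0.8325

Now condition on the additional information:
Sum P(detector|·) weighted by the priors over both values of burnt toast:
  P(detector | actual fire) = 0.71*0.5 + 0.86*0.5
        = 0.355000 + 0.430000 = 0.785000
Configurations with burnt toast contribute 0.430000, so
  P(burnt toast | detector, actual fire) = 0.430000 / 0.785000 ≈ 0.5478
This is intercausal reasoning (explaining away): once actual fire accounts for the detector, burnt toast becomes less likely.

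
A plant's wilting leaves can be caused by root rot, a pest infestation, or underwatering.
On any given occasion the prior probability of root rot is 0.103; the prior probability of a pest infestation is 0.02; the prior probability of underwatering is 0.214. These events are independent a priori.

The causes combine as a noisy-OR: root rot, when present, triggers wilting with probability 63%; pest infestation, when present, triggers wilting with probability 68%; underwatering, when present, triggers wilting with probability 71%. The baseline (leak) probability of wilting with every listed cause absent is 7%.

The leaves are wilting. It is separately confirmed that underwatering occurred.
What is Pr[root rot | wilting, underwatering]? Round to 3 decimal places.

Under noisy-OR, P(wilting | causes) = 1 − (1−0.07)·∏(1−qᵢ) over the active causes.
Sum P(wilting|·) weighted by the priors over the 4 (root rot, pest infestation) configurations:
  P(wilting | underwatering) = 0.7303·0.897·0.98 + 0.913696·0.897·0.02 + 0.900211·0.103·0.98 + 0.968068·0.103·0.02
        = 0.641978 + 0.016392 + 0.090867 + 0.001994 = 0.751231
Configurations with root rot contribute 0.092861, so
  P(root rot | wilting, underwatering) = 0.092861 / 0.751231 ≈ 0.124

Pr[root rot | wilting, underwatering] ≈ 0.124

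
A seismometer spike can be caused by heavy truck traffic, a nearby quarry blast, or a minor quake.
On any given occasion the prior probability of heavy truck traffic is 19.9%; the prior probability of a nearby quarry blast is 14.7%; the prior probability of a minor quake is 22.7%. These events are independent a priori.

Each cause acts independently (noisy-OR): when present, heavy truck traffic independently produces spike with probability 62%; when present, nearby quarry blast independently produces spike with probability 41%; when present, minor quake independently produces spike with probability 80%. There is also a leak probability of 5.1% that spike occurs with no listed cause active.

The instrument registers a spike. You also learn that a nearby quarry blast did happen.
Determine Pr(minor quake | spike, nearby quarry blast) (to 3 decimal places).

Pr(minor quake | spike, nearby quarry blast) ≈ 0.342

Under noisy-OR, P(spike | causes) = 1 − (1−0.051)·∏(1−qᵢ) over the active causes.
Numerator (weight on configurations with minor quake): 0.161466 + 0.043251 = 0.204717
Normalizer over all consistent configurations: 0.44009*0.801*0.773 + 0.888018*0.801*0.227 + 0.787234*0.199*0.773 + 0.957447*0.199*0.227 = 0.598307
P(minor quake | spike, nearby quarry blast) = 0.204717/0.598307 ≈ 0.342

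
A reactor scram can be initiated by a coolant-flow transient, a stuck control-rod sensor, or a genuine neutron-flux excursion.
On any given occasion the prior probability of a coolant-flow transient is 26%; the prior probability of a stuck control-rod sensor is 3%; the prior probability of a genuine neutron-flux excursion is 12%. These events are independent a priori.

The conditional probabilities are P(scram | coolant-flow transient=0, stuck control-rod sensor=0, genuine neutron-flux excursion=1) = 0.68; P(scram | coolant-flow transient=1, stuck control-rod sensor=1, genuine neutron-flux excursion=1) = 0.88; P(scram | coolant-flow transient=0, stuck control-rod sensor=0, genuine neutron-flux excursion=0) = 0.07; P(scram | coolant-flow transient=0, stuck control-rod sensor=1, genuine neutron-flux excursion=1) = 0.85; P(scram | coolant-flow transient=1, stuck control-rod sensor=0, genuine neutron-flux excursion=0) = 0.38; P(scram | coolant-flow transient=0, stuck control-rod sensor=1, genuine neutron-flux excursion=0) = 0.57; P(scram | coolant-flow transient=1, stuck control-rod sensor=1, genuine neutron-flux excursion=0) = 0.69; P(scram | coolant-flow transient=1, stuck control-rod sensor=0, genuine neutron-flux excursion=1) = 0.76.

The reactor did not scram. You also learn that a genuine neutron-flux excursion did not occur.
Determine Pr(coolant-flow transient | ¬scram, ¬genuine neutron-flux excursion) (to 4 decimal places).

Pr(coolant-flow transient | ¬scram, ¬genuine neutron-flux excursion) ≈ 0.1900

Weight on coolant-flow transient=true, given the evidence: 0.156364 + 0.002418 = 0.158782
Normalizer over all consistent configurations: 0.93*0.74*0.97 + 0.43*0.74*0.03 + 0.62*0.26*0.97 + 0.31*0.26*0.03 = 0.835882
Posterior = 0.158782 / 0.835882 ≈ 0.1900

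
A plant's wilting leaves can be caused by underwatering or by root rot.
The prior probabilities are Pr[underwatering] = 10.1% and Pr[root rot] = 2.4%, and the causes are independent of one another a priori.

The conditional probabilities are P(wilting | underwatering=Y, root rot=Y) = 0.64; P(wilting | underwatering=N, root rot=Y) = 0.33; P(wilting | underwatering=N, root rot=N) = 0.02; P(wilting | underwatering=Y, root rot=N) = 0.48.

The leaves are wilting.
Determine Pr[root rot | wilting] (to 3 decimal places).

Sum P(wilting|·) weighted by the priors over the 4 (underwatering, root rot) configurations:
  P(wilting) = 0.02×0.899×0.976 + 0.33×0.899×0.024 + 0.48×0.101×0.976 + 0.64×0.101×0.024
        = 0.017548 + 0.007120 + 0.047316 + 0.001551 = 0.073535
Configurations with root rot contribute 0.008671, so
  P(root rot | wilting) = 0.008671 / 0.073535 ≈ 0.118

Pr[root rot | wilting] ≈ 0.118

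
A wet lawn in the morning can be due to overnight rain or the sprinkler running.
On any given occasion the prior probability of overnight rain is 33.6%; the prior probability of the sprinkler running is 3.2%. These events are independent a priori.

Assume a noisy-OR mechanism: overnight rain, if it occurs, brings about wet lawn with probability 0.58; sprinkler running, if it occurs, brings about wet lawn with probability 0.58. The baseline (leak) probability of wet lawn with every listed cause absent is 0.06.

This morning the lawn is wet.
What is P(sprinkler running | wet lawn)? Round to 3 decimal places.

P(sprinkler running | wet lawn) ≈ 0.085

Under noisy-OR, P(wet lawn | causes) = 1 − (1−0.06)·∏(1−qᵢ) over the active causes.
P(wet lawn) = 0.06×0.664×0.968 + 0.6052×0.664×0.032 + 0.6052×0.336×0.968 + 0.834184×0.336×0.032 = 0.038565 + 0.012859 + 0.196840 + 0.008969 = 0.257233
Of this, 0.021828 comes from 0.012859 + 0.008969 (the sprinkler running=true cases).
So P(sprinkler running | wet lawn) = 0.021828/0.257233 ≈ 0.085.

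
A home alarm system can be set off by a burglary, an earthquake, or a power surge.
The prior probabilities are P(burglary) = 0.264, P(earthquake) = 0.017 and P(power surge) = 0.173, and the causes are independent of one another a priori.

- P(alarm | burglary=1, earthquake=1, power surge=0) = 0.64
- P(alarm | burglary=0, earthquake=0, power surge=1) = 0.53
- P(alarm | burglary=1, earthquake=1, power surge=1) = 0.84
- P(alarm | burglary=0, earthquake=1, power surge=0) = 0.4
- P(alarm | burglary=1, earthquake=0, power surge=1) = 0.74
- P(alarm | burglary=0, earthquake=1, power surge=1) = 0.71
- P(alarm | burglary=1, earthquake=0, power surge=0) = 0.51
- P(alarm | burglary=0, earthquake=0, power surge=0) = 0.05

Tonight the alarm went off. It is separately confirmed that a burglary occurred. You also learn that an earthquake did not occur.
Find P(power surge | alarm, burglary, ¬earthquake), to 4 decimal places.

P(power surge | alarm, burglary, ¬earthquake) ≈ 0.2329

Enumerate both values of power surge and weight by the priors:
  P(alarm | burglary, ¬earthquake) = 0.51*0.827 + 0.74*0.173
        = 0.421770 + 0.128020 = 0.549790
The terms with power surge present sum to 0.128020, so
  P(power surge | alarm, burglary, ¬earthquake) = 0.128020 / 0.549790 ≈ 0.2329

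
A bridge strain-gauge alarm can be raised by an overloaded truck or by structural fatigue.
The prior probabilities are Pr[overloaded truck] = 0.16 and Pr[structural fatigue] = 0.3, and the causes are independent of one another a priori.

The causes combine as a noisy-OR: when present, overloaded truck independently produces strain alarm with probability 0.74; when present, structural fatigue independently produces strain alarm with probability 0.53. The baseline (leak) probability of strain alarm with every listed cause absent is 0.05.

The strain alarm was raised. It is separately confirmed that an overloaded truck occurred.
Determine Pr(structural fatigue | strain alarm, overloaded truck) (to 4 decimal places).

Pr(structural fatigue | strain alarm, overloaded truck) ≈ 0.3347

Under noisy-OR, P(strain alarm | causes) = 1 − (1−0.05)·∏(1−qᵢ) over the active causes.
By total probability over both values of structural fatigue:
  P(strain alarm | overloaded truck) = 0.753×0.7 + 0.88391×0.3
        = 0.527100 + 0.265173 = 0.792273
The terms with structural fatigue present sum to 0.265173, so
  P(structural fatigue | strain alarm, overloaded truck) = 0.265173 / 0.792273 ≈ 0.3347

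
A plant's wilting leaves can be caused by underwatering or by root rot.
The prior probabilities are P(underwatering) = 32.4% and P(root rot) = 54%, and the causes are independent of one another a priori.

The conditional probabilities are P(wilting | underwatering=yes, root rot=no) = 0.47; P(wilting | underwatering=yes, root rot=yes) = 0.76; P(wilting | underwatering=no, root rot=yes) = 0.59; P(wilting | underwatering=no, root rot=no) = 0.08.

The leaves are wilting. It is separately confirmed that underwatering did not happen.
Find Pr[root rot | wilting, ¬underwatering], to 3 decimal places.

For the numerator, keep only root rot=true terms: 0.59·0.54 = 0.318600
Normalizer over all consistent configurations: 0.08·0.46 + 0.59·0.54 = 0.355400
P(root rot | wilting, ¬underwatering) = 0.318600/0.355400 ≈ 0.896

Pr[root rot | wilting, ¬underwatering] ≈ 0.896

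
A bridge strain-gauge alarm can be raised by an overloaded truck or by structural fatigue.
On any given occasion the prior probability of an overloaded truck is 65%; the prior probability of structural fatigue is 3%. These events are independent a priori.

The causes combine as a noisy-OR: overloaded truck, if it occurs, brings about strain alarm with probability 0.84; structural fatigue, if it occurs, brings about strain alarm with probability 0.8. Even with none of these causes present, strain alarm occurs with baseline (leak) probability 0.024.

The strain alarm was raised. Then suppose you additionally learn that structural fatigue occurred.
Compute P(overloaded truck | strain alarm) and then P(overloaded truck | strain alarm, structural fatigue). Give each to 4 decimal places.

P(overloaded truck | strain alarm) ≈ 0.9708; P(overloaded truck | strain alarm, structural fatigue) ≈ 0.6909

Under noisy-OR, P(strain alarm | causes) = 1 − (1−0.024)·∏(1−qᵢ) over the active causes.
Weight on overloaded truck=true, given the evidence: 0.532041 + 0.018891 = 0.550932
The normalizing constant is 0.024·0.35·0.97 + 0.8048·0.35·0.03 + 0.84384·0.65·0.97 + 0.968768·0.65·0.03 = 0.567530
P(overloaded truck | strain alarm) = 0.550932/0.567530 ≈ 0.9708

With the extra evidence:
Weight on overloaded truck=true, given the evidence: 0.968768·0.65 = 0.629699
The normalizing constant is 0.8048·0.35 + 0.968768·0.65 = 0.911379
P(overloaded truck | strain alarm, structural fatigue) = 0.629699/0.911379 ≈ 0.6909
Conditioning on structural fatigue lowers the posterior on overloaded truck: the classic explaining-away effect in a common-effect structure.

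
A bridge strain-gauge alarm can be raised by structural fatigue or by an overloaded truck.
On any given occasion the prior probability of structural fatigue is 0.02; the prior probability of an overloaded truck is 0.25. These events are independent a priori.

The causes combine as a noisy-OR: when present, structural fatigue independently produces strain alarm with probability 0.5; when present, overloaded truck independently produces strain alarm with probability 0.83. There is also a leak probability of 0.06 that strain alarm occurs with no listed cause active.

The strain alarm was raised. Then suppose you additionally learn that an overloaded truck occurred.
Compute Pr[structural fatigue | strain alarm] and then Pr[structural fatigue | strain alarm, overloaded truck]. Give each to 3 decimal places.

Under noisy-OR, P(strain alarm | causes) = 1 − (1−0.06)·∏(1−qᵢ) over the active causes.
For the numerator, keep only structural fatigue=true terms: 0.007950 + 0.004601 = 0.012551
The normalizing constant is 0.06×0.98×0.75 + 0.8402×0.98×0.25 + 0.53×0.02×0.75 + 0.9201×0.02×0.25 = 0.262500
Posterior = 0.012551 / 0.262500 ≈ 0.048

With the extra evidence:
P(strain alarm | overloaded truck) = 0.8402×0.98 + 0.9201×0.02 = 0.823396 + 0.018402 = 0.841798
Restricting to configurations with structural fatigue present: 0.9201×0.02 = 0.018402.
So P(structural fatigue | strain alarm, overloaded truck) = 0.018402/0.841798 ≈ 0.022.

Pr[structural fatigue | strain alarm] ≈ 0.048; Pr[structural fatigue | strain alarm, overloaded truck] ≈ 0.022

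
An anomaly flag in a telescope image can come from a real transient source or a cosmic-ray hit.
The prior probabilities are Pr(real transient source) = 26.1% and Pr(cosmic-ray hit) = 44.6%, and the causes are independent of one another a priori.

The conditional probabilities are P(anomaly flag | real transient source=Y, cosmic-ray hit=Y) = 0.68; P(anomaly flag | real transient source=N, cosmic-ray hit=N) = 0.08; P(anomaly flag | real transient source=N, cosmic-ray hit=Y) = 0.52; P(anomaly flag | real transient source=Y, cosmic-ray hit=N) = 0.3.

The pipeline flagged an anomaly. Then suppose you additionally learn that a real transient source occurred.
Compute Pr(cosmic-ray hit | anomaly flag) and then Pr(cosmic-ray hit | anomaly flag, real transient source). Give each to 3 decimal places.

Pr(cosmic-ray hit | anomaly flag) ≈ 0.767; Pr(cosmic-ray hit | anomaly flag, real transient source) ≈ 0.646

By total probability over the 4 (real transient source, cosmic-ray hit) configurations:
  P(anomaly flag) = 0.08*0.739*0.554 + 0.52*0.739*0.446 + 0.3*0.261*0.554 + 0.68*0.261*0.446
        = 0.032752 + 0.171389 + 0.043378 + 0.079156 = 0.326675
Keeping only the cosmic-ray hit-present terms gives 0.250545, so
  P(cosmic-ray hit | anomaly flag) = 0.250545 / 0.326675 ≈ 0.767

With the extra evidence:
P(anomaly flag | real transient source) = 0.3×0.554 + 0.68×0.446 = 0.166200 + 0.303280 = 0.469480
Of this, 0.303280 comes from 0.68×0.446 (the cosmic-ray hit=true cases).
P(cosmic-ray hit | anomaly flag, real transient source) = 0.303280 / 0.469480 ≈ 0.646
This is intercausal reasoning (explaining away): once real transient source accounts for the anomaly flag, cosmic-ray hit becomes less likely.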